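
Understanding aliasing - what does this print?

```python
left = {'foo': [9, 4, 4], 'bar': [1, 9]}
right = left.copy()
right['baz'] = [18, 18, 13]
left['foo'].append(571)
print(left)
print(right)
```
{'foo': [9, 4, 4, 571], 'bar': [1, 9]}
{'foo': [9, 4, 4, 571], 'bar': [1, 9], 'baz': [18, 18, 13]}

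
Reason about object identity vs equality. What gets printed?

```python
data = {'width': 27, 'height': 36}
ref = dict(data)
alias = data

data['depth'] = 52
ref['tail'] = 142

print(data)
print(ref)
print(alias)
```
{'width': 27, 'height': 36, 'depth': 52}
{'width': 27, 'height': 36, 'tail': 142}
{'width': 27, 'height': 36, 'depth': 52}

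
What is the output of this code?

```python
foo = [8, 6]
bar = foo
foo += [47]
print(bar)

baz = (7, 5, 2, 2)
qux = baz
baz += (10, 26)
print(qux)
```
[8, 6, 47]
(7, 5, 2, 2)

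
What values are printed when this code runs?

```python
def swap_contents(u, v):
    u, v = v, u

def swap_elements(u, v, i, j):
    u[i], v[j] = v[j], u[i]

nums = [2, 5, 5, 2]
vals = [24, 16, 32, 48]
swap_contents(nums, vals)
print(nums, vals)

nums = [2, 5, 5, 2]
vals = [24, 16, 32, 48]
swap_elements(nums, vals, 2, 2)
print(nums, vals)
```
[2, 5, 5, 2] [24, 16, 32, 48]
[2, 5, 32, 2] [24, 16, 5, 48]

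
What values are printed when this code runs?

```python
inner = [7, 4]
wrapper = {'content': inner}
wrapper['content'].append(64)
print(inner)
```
[7, 4, 64]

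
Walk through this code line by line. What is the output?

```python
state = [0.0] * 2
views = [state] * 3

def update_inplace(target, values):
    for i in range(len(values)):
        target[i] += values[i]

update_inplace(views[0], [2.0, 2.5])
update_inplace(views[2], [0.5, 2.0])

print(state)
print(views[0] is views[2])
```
[2.5, 4.5]
True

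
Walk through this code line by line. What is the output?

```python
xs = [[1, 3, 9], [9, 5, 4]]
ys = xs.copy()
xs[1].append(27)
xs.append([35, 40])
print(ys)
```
[[1, 3, 9], [9, 5, 4, 27]]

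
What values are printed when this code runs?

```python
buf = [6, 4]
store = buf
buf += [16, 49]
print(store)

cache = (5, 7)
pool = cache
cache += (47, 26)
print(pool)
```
[6, 4, 16, 49]
(5, 7)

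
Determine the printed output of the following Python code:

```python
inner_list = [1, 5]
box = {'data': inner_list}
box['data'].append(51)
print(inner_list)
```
[1, 5, 51]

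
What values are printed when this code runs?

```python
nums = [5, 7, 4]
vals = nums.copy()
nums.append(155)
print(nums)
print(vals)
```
[5, 7, 4, 155]
[5, 7, 4]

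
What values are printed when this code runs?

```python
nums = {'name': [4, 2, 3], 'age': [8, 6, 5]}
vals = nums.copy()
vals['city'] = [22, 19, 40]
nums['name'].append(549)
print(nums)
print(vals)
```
{'name': [4, 2, 3, 549], 'age': [8, 6, 5]}
{'name': [4, 2, 3, 549], 'age': [8, 6, 5], 'city': [22, 19, 40]}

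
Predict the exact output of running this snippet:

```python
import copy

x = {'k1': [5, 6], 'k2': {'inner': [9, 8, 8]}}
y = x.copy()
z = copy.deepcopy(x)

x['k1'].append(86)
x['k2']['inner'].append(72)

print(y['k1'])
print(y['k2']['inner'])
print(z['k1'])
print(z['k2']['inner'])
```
[5, 6, 86]
[9, 8, 8, 72]
[5, 6]
[9, 8, 8]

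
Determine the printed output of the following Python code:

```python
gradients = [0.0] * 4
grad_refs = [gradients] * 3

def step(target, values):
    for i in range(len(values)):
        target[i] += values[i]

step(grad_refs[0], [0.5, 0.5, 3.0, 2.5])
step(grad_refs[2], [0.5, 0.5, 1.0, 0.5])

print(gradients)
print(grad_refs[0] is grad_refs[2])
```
[1.0, 1.0, 4.0, 3.0]
True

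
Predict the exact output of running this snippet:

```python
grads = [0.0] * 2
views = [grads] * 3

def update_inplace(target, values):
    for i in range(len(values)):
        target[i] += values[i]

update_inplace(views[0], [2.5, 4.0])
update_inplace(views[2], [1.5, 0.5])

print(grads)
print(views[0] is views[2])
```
[4.0, 4.5]
True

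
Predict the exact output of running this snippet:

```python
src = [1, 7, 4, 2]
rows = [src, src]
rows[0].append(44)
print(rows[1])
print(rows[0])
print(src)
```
[1, 7, 4, 2, 44]
[1, 7, 4, 2, 44]
[1, 7, 4, 2, 44]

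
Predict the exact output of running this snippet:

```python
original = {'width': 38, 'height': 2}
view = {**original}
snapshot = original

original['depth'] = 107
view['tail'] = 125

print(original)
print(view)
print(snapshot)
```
{'width': 38, 'height': 2, 'depth': 107}
{'width': 38, 'height': 2, 'tail': 125}
{'width': 38, 'height': 2, 'depth': 107}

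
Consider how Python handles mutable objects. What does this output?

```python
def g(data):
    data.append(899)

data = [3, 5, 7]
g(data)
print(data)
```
[3, 5, 7, 899]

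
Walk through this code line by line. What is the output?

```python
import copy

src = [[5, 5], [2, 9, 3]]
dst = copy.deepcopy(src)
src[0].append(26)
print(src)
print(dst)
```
[[5, 5, 26], [2, 9, 3]]
[[5, 5], [2, 9, 3]]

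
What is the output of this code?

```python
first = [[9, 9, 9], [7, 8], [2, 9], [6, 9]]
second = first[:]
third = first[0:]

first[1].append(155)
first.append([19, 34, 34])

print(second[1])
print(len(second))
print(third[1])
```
[7, 8, 155]
4
[7, 8, 155]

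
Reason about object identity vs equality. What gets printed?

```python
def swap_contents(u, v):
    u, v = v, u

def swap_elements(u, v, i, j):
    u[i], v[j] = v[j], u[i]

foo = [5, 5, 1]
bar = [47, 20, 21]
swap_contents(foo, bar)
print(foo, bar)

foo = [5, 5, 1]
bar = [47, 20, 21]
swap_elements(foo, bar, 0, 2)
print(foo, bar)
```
[5, 5, 1] [47, 20, 21]
[21, 5, 1] [47, 20, 5]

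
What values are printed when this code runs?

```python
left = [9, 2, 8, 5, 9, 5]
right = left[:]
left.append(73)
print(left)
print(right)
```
[9, 2, 8, 5, 9, 5, 73]
[9, 2, 8, 5, 9, 5]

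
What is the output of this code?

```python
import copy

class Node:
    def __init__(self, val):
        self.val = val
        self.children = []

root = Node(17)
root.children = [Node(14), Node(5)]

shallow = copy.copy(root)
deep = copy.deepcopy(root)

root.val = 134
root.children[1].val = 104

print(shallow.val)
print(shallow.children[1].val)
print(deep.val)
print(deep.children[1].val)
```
17
104
17
5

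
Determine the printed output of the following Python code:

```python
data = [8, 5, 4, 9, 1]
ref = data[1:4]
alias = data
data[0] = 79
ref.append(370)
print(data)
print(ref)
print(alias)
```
[79, 5, 4, 9, 1]
[5, 4, 9, 370]
[79, 5, 4, 9, 1]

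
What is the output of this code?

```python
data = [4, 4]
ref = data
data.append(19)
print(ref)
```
[4, 4, 19]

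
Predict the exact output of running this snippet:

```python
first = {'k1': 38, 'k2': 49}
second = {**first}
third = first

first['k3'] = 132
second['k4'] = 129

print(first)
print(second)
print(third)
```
{'k1': 38, 'k2': 49, 'k3': 132}
{'k1': 38, 'k2': 49, 'k4': 129}
{'k1': 38, 'k2': 49, 'k3': 132}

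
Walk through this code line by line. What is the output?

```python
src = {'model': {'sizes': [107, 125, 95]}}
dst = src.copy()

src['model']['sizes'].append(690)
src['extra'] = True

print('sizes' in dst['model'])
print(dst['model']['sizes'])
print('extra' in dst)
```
True
[107, 125, 95, 690]
False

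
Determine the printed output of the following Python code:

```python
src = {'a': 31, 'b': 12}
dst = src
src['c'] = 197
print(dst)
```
{'a': 31, 'b': 12, 'c': 197}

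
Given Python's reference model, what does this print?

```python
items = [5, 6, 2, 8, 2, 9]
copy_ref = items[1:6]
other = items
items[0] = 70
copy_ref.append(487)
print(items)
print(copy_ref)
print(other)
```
[70, 6, 2, 8, 2, 9]
[6, 2, 8, 2, 9, 487]
[70, 6, 2, 8, 2, 9]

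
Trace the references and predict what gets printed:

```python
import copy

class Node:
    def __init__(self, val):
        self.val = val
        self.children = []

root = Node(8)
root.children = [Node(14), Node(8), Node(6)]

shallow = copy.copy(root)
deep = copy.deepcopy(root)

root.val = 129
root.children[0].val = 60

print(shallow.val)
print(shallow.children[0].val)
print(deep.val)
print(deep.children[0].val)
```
8
60
8
14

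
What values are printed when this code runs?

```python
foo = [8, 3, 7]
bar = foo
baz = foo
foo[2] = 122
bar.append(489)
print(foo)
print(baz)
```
[8, 3, 122, 489]
[8, 3, 122, 489]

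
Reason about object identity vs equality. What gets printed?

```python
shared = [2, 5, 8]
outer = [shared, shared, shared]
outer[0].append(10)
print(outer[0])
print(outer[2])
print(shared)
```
[2, 5, 8, 10]
[2, 5, 8, 10]
[2, 5, 8, 10]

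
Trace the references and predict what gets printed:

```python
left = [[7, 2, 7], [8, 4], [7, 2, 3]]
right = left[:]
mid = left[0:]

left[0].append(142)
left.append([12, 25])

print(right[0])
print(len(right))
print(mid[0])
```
[7, 2, 7, 142]
3
[7, 2, 7, 142]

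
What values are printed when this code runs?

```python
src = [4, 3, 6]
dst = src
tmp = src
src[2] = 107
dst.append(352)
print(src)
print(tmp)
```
[4, 3, 107, 352]
[4, 3, 107, 352]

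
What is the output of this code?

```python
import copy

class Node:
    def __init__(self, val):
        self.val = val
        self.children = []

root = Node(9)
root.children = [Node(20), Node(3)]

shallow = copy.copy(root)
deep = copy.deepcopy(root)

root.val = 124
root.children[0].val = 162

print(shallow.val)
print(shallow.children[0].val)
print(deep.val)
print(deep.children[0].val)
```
9
162
9
20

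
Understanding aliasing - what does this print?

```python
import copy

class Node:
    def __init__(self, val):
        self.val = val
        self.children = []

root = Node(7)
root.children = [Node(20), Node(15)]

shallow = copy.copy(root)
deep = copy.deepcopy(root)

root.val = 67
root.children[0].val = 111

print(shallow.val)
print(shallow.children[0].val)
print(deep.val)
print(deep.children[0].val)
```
7
111
7
20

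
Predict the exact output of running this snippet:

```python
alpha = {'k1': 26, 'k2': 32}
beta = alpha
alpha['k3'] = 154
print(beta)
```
{'k1': 26, 'k2': 32, 'k3': 154}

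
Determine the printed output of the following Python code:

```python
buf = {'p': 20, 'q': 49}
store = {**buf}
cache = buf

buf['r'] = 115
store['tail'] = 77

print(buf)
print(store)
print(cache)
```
{'p': 20, 'q': 49, 'r': 115}
{'p': 20, 'q': 49, 'tail': 77}
{'p': 20, 'q': 49, 'r': 115}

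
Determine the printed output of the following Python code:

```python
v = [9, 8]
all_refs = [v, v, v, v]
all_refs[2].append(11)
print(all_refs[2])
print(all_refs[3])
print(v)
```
[9, 8, 11]
[9, 8, 11]
[9, 8, 11]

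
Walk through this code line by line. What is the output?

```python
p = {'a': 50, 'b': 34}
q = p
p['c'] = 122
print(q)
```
{'a': 50, 'b': 34, 'c': 122}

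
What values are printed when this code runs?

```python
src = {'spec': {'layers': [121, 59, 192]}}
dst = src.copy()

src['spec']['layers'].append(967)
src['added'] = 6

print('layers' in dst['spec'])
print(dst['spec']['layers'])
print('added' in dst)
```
True
[121, 59, 192, 967]
False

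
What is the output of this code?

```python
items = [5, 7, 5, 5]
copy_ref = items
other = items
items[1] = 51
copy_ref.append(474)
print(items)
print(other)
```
[5, 51, 5, 5, 474]
[5, 51, 5, 5, 474]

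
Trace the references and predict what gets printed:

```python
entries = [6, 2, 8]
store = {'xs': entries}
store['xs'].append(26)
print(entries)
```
[6, 2, 8, 26]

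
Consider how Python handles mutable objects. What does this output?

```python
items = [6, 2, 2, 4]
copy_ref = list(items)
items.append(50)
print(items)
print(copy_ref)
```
[6, 2, 2, 4, 50]
[6, 2, 2, 4]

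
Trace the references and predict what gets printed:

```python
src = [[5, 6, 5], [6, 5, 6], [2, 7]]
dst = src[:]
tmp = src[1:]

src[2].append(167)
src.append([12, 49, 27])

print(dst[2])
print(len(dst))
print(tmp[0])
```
[2, 7, 167]
3
[6, 5, 6]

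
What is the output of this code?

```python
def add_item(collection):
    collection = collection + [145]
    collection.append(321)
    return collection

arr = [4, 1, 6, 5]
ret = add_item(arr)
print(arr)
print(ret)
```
[4, 1, 6, 5]
[4, 1, 6, 5, 145, 321]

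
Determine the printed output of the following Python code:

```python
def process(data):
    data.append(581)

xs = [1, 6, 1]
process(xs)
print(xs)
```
[1, 6, 1, 581]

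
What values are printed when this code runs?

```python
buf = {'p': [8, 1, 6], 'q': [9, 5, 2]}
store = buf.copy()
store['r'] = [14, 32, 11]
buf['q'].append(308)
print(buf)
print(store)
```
{'p': [8, 1, 6], 'q': [9, 5, 2, 308]}
{'p': [8, 1, 6], 'q': [9, 5, 2, 308], 'r': [14, 32, 11]}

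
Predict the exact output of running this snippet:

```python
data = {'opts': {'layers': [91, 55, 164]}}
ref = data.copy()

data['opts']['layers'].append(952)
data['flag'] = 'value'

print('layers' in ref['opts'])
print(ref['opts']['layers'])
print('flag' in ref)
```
True
[91, 55, 164, 952]
False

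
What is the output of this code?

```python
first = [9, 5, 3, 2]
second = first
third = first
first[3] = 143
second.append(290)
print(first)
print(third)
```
[9, 5, 3, 143, 290]
[9, 5, 3, 143, 290]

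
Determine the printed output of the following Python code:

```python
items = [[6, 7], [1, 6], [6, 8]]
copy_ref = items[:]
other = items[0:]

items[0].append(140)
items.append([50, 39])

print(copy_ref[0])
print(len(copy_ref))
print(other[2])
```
[6, 7, 140]
3
[6, 8]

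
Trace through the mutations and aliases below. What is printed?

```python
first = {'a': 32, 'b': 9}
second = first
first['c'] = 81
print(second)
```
{'a': 32, 'b': 9, 'c': 81}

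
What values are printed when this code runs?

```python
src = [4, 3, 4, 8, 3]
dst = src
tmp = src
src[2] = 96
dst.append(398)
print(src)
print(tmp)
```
[4, 3, 96, 8, 3, 398]
[4, 3, 96, 8, 3, 398]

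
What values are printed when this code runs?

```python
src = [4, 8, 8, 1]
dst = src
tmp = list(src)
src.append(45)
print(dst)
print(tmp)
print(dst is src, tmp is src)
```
[4, 8, 8, 1, 45]
[4, 8, 8, 1]
True False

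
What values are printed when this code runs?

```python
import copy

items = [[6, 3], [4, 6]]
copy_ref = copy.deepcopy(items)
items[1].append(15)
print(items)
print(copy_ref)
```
[[6, 3], [4, 6, 15]]
[[6, 3], [4, 6]]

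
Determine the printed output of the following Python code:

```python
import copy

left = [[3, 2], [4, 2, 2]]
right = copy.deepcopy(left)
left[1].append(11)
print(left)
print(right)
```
[[3, 2], [4, 2, 2, 11]]
[[3, 2], [4, 2, 2]]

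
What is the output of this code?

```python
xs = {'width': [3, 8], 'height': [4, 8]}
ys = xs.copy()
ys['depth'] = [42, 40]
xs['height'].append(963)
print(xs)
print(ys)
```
{'width': [3, 8], 'height': [4, 8, 963]}
{'width': [3, 8], 'height': [4, 8, 963], 'depth': [42, 40]}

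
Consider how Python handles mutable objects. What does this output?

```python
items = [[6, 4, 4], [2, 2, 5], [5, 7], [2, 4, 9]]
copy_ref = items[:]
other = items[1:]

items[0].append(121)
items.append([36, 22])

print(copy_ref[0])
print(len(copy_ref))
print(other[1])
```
[6, 4, 4, 121]
4
[5, 7]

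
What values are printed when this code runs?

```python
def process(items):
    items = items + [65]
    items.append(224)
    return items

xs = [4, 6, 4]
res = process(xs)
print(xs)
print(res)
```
[4, 6, 4]
[4, 6, 4, 65, 224]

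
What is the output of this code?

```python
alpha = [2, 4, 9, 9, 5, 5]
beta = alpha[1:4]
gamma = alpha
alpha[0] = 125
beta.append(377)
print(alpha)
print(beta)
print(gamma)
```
[125, 4, 9, 9, 5, 5]
[4, 9, 9, 377]
[125, 4, 9, 9, 5, 5]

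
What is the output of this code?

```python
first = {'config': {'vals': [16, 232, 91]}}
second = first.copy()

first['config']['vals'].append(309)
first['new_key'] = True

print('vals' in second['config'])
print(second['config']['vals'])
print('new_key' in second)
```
True
[16, 232, 91, 309]
False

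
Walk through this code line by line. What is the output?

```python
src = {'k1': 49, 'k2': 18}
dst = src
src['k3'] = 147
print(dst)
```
{'k1': 49, 'k2': 18, 'k3': 147}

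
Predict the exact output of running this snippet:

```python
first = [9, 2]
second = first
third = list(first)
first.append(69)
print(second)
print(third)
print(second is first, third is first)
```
[9, 2, 69]
[9, 2]
True False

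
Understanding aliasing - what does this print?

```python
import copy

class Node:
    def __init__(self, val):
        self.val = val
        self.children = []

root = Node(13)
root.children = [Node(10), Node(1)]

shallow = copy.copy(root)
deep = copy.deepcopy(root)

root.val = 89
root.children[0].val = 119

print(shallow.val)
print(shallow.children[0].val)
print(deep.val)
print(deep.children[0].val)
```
13
119
13
10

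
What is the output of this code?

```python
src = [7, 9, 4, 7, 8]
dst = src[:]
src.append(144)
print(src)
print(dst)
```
[7, 9, 4, 7, 8, 144]
[7, 9, 4, 7, 8]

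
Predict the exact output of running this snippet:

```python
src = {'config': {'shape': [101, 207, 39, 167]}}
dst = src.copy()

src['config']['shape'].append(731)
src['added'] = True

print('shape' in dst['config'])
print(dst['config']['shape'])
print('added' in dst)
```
True
[101, 207, 39, 167, 731]
False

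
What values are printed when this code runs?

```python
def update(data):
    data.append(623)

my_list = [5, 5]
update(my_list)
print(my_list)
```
[5, 5, 623]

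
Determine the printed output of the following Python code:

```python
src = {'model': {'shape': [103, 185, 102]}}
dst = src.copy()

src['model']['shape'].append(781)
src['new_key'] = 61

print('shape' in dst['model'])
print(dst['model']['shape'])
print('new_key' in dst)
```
True
[103, 185, 102, 781]
False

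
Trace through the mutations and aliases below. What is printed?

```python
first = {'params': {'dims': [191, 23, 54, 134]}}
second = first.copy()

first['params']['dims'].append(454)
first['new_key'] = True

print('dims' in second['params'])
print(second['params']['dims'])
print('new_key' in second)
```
True
[191, 23, 54, 134, 454]
False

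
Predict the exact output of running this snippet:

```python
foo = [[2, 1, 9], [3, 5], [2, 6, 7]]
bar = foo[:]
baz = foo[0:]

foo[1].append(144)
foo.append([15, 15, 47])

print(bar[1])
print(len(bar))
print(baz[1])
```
[3, 5, 144]
3
[3, 5, 144]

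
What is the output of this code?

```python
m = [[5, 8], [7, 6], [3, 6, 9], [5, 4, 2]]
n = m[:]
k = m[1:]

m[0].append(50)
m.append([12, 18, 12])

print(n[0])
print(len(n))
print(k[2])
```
[5, 8, 50]
4
[5, 4, 2]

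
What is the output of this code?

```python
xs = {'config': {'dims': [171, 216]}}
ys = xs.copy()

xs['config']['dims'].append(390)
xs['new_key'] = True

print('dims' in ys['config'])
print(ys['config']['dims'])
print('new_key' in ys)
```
True
[171, 216, 390]
False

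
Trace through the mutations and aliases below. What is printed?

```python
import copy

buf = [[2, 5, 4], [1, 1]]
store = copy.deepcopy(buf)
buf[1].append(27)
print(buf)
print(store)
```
[[2, 5, 4], [1, 1, 27]]
[[2, 5, 4], [1, 1]]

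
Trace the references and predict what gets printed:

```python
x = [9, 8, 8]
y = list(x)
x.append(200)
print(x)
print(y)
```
[9, 8, 8, 200]
[9, 8, 8]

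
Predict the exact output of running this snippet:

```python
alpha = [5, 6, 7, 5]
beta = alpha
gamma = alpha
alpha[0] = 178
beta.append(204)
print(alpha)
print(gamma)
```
[178, 6, 7, 5, 204]
[178, 6, 7, 5, 204]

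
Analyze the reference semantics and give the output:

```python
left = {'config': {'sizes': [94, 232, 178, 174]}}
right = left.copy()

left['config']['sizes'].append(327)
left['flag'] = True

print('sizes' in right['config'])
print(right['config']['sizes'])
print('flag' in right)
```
True
[94, 232, 178, 174, 327]
False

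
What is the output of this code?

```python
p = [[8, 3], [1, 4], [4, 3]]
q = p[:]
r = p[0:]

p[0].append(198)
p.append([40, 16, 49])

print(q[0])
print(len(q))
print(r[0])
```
[8, 3, 198]
3
[8, 3, 198]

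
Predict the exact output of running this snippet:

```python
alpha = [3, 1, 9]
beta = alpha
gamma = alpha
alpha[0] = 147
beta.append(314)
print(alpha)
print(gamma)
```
[147, 1, 9, 314]
[147, 1, 9, 314]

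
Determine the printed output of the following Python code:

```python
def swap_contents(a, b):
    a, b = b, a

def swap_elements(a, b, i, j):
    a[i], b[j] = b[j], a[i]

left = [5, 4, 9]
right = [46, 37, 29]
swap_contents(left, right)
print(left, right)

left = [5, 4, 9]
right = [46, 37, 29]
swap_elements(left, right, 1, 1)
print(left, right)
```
[5, 4, 9] [46, 37, 29]
[5, 37, 9] [46, 4, 29]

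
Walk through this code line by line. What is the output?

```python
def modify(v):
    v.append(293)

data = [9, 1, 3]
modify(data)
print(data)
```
[9, 1, 3, 293]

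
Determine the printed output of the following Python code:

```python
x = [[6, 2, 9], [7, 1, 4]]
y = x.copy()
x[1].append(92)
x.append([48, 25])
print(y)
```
[[6, 2, 9], [7, 1, 4, 92]]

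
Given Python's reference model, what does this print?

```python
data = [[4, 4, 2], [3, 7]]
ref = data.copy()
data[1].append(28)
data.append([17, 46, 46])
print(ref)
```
[[4, 4, 2], [3, 7, 28]]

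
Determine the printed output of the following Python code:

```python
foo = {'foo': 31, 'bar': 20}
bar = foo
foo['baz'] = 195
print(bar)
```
{'foo': 31, 'bar': 20, 'baz': 195}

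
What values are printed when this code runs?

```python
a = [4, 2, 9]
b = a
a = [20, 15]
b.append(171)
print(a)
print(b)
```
[20, 15]
[4, 2, 9, 171]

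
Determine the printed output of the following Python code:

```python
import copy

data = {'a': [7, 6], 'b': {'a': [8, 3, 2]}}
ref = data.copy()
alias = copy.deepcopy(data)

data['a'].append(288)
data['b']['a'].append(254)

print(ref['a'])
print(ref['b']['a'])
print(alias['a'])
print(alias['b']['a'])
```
[7, 6, 288]
[8, 3, 2, 254]
[7, 6]
[8, 3, 2]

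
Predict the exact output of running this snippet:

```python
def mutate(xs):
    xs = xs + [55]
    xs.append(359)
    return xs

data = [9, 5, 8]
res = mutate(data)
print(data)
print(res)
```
[9, 5, 8]
[9, 5, 8, 55, 359]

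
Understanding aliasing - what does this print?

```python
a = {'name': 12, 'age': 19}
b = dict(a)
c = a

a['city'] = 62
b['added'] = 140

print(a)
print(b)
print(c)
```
{'name': 12, 'age': 19, 'city': 62}
{'name': 12, 'age': 19, 'added': 140}
{'name': 12, 'age': 19, 'city': 62}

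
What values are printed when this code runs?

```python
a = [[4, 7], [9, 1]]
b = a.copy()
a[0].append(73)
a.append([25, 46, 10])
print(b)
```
[[4, 7, 73], [9, 1]]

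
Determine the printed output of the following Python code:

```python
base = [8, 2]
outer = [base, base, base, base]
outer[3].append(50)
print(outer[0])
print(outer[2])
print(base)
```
[8, 2, 50]
[8, 2, 50]
[8, 2, 50]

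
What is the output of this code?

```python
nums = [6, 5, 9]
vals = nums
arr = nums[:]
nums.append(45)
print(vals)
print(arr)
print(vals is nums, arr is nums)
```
[6, 5, 9, 45]
[6, 5, 9]
True False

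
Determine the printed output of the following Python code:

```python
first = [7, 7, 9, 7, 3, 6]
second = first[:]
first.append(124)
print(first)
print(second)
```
[7, 7, 9, 7, 3, 6, 124]
[7, 7, 9, 7, 3, 6]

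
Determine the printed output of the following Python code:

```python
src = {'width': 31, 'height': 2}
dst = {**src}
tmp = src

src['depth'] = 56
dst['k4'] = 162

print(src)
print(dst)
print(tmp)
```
{'width': 31, 'height': 2, 'depth': 56}
{'width': 31, 'height': 2, 'k4': 162}
{'width': 31, 'height': 2, 'depth': 56}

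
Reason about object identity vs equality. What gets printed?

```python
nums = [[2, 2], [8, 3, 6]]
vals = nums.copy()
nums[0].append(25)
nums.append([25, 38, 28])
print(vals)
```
[[2, 2, 25], [8, 3, 6]]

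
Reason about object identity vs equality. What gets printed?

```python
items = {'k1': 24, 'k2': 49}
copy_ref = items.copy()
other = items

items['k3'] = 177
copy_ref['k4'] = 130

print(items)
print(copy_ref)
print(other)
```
{'k1': 24, 'k2': 49, 'k3': 177}
{'k1': 24, 'k2': 49, 'k4': 130}
{'k1': 24, 'k2': 49, 'k3': 177}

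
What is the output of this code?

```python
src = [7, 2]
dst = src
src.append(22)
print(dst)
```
[7, 2, 22]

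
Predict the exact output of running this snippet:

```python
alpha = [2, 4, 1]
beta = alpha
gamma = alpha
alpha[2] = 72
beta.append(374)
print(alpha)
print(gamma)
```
[2, 4, 72, 374]
[2, 4, 72, 374]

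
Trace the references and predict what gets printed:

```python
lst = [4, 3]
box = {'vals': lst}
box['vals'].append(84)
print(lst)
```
[4, 3, 84]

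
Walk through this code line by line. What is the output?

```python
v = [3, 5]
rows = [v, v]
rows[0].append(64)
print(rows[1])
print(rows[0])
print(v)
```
[3, 5, 64]
[3, 5, 64]
[3, 5, 64]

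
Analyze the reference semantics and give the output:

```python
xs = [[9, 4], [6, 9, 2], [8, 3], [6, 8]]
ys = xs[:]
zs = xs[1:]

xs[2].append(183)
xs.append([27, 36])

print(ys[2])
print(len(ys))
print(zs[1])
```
[8, 3, 183]
4
[8, 3, 183]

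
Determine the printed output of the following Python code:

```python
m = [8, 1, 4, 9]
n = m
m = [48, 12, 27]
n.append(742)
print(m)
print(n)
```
[48, 12, 27]
[8, 1, 4, 9, 742]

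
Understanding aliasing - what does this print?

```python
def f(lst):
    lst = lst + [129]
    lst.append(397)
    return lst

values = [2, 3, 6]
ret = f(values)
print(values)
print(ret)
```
[2, 3, 6]
[2, 3, 6, 129, 397]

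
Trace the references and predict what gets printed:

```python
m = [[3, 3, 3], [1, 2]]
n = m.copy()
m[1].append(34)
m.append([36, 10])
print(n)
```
[[3, 3, 3], [1, 2, 34]]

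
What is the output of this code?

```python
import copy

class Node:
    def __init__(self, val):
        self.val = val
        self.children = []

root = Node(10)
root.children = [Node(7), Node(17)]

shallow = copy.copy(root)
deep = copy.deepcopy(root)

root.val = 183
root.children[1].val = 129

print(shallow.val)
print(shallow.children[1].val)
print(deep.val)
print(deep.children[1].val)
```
10
129
10
17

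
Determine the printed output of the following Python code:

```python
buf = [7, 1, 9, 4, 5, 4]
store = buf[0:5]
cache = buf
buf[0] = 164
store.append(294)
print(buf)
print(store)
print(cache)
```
[164, 1, 9, 4, 5, 4]
[7, 1, 9, 4, 5, 294]
[164, 1, 9, 4, 5, 4]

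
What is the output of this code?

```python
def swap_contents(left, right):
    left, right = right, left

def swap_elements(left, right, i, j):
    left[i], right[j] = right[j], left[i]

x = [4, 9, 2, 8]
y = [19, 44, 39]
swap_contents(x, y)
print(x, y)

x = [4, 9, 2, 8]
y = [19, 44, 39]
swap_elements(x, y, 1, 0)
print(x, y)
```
[4, 9, 2, 8] [19, 44, 39]
[4, 19, 2, 8] [9, 44, 39]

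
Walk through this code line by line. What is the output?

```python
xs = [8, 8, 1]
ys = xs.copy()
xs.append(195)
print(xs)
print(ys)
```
[8, 8, 1, 195]
[8, 8, 1]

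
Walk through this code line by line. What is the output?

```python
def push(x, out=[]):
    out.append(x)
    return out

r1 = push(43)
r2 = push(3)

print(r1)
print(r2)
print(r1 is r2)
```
[43, 3]
[43, 3]
True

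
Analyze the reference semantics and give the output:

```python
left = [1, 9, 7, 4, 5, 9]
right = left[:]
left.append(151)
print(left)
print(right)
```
[1, 9, 7, 4, 5, 9, 151]
[1, 9, 7, 4, 5, 9]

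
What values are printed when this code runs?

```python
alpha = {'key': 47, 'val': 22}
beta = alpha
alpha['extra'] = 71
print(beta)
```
{'key': 47, 'val': 22, 'extra': 71}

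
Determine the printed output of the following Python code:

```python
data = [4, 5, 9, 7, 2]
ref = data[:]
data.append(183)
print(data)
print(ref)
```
[4, 5, 9, 7, 2, 183]
[4, 5, 9, 7, 2]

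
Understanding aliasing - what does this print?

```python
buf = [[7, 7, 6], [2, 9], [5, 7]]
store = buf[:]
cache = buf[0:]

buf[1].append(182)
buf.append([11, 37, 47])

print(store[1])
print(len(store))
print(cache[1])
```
[2, 9, 182]
3
[2, 9, 182]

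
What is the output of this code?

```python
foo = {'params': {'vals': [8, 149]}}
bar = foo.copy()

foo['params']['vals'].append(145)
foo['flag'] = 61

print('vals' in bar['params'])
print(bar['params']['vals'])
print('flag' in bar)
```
True
[8, 149, 145]
False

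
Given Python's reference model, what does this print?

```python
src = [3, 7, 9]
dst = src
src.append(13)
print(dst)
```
[3, 7, 9, 13]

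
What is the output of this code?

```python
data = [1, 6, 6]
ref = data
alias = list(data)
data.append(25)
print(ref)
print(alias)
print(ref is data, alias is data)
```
[1, 6, 6, 25]
[1, 6, 6]
True False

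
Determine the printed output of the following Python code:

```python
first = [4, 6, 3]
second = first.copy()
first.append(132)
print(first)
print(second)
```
[4, 6, 3, 132]
[4, 6, 3]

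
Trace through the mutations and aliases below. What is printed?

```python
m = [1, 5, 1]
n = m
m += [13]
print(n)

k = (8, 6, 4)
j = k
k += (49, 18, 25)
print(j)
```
[1, 5, 1, 13]
(8, 6, 4)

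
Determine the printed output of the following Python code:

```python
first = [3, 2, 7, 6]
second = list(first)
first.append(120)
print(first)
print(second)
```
[3, 2, 7, 6, 120]
[3, 2, 7, 6]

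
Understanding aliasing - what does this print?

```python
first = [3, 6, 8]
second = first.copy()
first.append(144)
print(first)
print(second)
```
[3, 6, 8, 144]
[3, 6, 8]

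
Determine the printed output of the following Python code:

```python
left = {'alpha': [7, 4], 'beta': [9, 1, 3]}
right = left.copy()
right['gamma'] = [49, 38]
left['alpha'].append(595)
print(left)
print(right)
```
{'alpha': [7, 4, 595], 'beta': [9, 1, 3]}
{'alpha': [7, 4, 595], 'beta': [9, 1, 3], 'gamma': [49, 38]}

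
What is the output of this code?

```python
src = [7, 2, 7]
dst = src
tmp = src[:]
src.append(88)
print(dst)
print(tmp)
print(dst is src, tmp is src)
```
[7, 2, 7, 88]
[7, 2, 7]
True False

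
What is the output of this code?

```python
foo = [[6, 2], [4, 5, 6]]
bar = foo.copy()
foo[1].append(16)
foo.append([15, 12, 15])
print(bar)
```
[[6, 2], [4, 5, 6, 16]]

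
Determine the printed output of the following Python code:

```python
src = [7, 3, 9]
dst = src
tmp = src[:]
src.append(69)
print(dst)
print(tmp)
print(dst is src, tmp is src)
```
[7, 3, 9, 69]
[7, 3, 9]
True False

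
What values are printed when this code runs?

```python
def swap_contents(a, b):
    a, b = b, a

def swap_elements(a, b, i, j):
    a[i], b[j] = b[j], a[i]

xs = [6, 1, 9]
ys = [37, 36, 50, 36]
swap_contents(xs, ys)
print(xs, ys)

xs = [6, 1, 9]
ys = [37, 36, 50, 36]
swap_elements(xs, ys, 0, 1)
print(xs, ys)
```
[6, 1, 9] [37, 36, 50, 36]
[36, 1, 9] [37, 6, 50, 36]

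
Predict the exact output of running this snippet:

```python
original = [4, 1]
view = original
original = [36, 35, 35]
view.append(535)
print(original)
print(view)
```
[36, 35, 35]
[4, 1, 535]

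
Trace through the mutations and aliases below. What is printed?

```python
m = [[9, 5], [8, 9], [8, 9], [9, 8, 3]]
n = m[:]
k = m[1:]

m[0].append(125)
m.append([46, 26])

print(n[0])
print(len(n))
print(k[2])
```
[9, 5, 125]
4
[9, 8, 3]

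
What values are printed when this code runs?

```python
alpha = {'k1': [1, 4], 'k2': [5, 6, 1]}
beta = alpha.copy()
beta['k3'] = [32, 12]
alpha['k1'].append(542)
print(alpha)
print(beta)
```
{'k1': [1, 4, 542], 'k2': [5, 6, 1]}
{'k1': [1, 4, 542], 'k2': [5, 6, 1], 'k3': [32, 12]}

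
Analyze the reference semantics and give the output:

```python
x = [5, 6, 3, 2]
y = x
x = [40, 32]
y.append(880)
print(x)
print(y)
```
[40, 32]
[5, 6, 3, 2, 880]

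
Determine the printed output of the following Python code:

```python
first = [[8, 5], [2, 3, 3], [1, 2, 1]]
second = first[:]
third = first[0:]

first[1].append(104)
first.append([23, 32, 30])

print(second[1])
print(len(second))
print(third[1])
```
[2, 3, 3, 104]
3
[2, 3, 3, 104]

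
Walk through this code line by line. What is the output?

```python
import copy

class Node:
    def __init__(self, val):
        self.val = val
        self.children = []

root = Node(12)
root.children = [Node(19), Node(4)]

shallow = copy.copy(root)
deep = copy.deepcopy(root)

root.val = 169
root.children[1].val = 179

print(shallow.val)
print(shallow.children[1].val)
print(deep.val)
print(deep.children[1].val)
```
12
179
12
4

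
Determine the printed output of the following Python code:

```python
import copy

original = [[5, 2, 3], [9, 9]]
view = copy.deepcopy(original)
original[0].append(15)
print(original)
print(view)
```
[[5, 2, 3, 15], [9, 9]]
[[5, 2, 3], [9, 9]]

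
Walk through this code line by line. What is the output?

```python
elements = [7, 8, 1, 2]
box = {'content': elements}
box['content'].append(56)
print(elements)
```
[7, 8, 1, 2, 56]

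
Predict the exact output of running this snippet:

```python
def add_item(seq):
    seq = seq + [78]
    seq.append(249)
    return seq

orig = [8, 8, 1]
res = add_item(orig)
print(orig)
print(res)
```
[8, 8, 1]
[8, 8, 1, 78, 249]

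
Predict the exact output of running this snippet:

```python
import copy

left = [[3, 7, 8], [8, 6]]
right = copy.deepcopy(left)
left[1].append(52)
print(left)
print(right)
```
[[3, 7, 8], [8, 6, 52]]
[[3, 7, 8], [8, 6]]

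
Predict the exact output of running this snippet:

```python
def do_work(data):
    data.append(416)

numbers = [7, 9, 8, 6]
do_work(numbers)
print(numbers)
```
[7, 9, 8, 6, 416]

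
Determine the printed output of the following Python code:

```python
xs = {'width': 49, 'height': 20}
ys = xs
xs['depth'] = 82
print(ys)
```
{'width': 49, 'height': 20, 'depth': 82}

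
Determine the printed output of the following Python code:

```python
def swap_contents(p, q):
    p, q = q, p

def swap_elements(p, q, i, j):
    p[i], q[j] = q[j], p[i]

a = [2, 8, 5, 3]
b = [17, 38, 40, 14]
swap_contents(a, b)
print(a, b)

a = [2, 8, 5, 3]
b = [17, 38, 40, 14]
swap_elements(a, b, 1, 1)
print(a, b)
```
[2, 8, 5, 3] [17, 38, 40, 14]
[2, 38, 5, 3] [17, 8, 40, 14]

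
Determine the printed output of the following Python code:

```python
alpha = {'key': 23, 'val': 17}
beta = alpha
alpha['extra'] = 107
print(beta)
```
{'key': 23, 'val': 17, 'extra': 107}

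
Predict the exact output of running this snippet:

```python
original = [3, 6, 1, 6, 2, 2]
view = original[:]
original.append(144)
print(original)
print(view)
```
[3, 6, 1, 6, 2, 2, 144]
[3, 6, 1, 6, 2, 2]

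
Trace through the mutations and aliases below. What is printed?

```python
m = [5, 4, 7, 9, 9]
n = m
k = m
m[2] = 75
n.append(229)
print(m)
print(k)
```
[5, 4, 75, 9, 9, 229]
[5, 4, 75, 9, 9, 229]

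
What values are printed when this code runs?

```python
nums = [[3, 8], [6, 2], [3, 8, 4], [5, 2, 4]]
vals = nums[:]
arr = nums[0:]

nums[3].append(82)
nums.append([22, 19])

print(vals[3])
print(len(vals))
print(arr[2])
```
[5, 2, 4, 82]
4
[3, 8, 4]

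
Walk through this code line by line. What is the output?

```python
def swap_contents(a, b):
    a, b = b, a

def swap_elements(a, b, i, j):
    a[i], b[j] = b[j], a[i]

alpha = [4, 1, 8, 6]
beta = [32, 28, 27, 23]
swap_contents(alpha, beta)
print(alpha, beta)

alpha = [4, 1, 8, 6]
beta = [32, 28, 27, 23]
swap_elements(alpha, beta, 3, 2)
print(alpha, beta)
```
[4, 1, 8, 6] [32, 28, 27, 23]
[4, 1, 8, 27] [32, 28, 6, 23]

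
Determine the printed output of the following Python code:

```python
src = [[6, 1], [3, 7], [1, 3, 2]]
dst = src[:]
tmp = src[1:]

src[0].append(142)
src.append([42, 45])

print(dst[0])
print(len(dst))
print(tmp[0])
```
[6, 1, 142]
3
[3, 7]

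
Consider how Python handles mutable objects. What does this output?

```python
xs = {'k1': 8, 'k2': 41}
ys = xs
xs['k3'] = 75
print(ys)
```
{'k1': 8, 'k2': 41, 'k3': 75}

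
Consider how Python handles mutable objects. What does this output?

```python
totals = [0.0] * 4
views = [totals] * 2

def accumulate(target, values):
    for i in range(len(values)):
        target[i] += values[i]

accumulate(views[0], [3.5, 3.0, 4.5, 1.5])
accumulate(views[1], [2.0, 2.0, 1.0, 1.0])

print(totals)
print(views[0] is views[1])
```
[5.5, 5.0, 5.5, 2.5]
True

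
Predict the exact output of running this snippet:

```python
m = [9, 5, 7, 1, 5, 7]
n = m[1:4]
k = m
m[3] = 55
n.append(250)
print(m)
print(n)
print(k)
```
[9, 5, 7, 55, 5, 7]
[5, 7, 1, 250]
[9, 5, 7, 55, 5, 7]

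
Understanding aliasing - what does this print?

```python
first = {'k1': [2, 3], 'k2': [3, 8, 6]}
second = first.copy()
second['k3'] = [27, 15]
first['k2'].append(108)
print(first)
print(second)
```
{'k1': [2, 3], 'k2': [3, 8, 6, 108]}
{'k1': [2, 3], 'k2': [3, 8, 6, 108], 'k3': [27, 15]}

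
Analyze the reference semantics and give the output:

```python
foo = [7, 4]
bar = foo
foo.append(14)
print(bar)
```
[7, 4, 14]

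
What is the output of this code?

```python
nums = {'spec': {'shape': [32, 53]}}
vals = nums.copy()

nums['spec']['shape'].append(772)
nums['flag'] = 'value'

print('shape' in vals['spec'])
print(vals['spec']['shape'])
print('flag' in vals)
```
True
[32, 53, 772]
False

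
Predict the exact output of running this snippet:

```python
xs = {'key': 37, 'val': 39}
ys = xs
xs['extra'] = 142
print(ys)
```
{'key': 37, 'val': 39, 'extra': 142}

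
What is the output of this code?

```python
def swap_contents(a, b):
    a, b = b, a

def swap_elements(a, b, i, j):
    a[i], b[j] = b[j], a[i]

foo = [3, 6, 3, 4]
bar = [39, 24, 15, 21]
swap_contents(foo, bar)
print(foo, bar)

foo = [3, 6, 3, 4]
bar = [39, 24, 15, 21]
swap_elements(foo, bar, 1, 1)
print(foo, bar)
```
[3, 6, 3, 4] [39, 24, 15, 21]
[3, 24, 3, 4] [39, 6, 15, 21]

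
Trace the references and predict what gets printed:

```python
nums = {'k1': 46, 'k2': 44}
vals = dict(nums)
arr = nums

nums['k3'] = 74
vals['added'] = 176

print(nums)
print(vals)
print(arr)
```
{'k1': 46, 'k2': 44, 'k3': 74}
{'k1': 46, 'k2': 44, 'added': 176}
{'k1': 46, 'k2': 44, 'k3': 74}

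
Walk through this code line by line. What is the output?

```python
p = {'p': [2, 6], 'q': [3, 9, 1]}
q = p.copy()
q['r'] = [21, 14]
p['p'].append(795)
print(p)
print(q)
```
{'p': [2, 6, 795], 'q': [3, 9, 1]}
{'p': [2, 6, 795], 'q': [3, 9, 1], 'r': [21, 14]}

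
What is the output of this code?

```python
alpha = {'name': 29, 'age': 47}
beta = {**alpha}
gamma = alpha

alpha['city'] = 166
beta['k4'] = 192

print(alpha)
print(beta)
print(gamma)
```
{'name': 29, 'age': 47, 'city': 166}
{'name': 29, 'age': 47, 'k4': 192}
{'name': 29, 'age': 47, 'city': 166}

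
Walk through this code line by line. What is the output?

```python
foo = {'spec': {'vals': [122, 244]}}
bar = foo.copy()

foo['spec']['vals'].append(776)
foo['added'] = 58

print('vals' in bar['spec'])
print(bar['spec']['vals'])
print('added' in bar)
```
True
[122, 244, 776]
False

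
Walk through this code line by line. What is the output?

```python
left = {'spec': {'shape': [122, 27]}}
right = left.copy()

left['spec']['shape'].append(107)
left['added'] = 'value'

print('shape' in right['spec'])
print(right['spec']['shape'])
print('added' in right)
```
True
[122, 27, 107]
False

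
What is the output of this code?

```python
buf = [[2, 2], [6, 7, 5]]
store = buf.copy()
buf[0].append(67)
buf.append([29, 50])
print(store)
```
[[2, 2, 67], [6, 7, 5]]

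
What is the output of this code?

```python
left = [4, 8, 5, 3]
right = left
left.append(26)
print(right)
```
[4, 8, 5, 3, 26]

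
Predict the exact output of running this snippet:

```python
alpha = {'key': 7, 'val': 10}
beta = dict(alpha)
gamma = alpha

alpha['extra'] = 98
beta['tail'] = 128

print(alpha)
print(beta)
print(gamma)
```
{'key': 7, 'val': 10, 'extra': 98}
{'key': 7, 'val': 10, 'tail': 128}
{'key': 7, 'val': 10, 'extra': 98}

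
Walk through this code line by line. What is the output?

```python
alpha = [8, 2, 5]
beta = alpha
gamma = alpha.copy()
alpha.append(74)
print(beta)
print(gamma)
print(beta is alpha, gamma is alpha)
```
[8, 2, 5, 74]
[8, 2, 5]
True False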